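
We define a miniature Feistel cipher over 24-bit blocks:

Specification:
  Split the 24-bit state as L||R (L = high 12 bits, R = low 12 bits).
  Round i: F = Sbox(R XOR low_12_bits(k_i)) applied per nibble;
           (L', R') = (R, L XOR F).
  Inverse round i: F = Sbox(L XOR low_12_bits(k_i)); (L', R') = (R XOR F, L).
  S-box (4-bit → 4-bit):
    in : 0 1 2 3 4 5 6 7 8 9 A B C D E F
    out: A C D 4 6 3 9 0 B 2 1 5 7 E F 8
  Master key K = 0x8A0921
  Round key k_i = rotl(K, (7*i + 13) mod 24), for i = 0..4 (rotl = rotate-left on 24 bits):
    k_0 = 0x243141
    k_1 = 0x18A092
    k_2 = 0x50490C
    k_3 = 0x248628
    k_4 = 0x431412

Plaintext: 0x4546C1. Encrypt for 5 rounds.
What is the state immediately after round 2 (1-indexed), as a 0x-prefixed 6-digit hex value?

0x4EE0C6

s_0 = plaintext = 0x4546C1
s_1 = Round(s_0, k_0) = 0x6C14EE
s_2 = Round(s_1, k_1) = 0x4EE0C6
s_3 = Round(s_2, k_2) = 0x0C669F
s_4 = Round(s_3, k_3) = 0x69FA96
s_5 = Round(s_4, k_4) = 0xA96929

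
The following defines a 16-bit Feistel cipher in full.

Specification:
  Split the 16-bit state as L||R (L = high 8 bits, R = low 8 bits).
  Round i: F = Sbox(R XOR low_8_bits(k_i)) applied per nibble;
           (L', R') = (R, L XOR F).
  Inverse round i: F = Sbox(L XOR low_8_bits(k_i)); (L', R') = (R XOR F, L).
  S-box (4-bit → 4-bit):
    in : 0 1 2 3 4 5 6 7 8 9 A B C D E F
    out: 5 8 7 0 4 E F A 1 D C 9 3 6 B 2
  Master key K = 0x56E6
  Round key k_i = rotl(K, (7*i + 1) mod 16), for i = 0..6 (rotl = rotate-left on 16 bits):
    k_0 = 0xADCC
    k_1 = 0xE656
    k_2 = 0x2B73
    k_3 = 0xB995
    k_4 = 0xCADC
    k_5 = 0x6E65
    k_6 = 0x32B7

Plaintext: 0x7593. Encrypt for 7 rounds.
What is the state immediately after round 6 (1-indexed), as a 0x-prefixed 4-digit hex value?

0xEC46

s_0 = plaintext = 0x7593
s_1 = Round(s_0, k_0) = 0x9397
s_2 = Round(s_1, k_1) = 0x97AB
s_3 = Round(s_2, k_2) = 0xABF6
s_4 = Round(s_3, k_3) = 0xF65B
s_5 = Round(s_4, k_4) = 0x5BEC
s_6 = Round(s_5, k_5) = 0xEC46
s_7 = Round(s_6, k_6) = 0x46C4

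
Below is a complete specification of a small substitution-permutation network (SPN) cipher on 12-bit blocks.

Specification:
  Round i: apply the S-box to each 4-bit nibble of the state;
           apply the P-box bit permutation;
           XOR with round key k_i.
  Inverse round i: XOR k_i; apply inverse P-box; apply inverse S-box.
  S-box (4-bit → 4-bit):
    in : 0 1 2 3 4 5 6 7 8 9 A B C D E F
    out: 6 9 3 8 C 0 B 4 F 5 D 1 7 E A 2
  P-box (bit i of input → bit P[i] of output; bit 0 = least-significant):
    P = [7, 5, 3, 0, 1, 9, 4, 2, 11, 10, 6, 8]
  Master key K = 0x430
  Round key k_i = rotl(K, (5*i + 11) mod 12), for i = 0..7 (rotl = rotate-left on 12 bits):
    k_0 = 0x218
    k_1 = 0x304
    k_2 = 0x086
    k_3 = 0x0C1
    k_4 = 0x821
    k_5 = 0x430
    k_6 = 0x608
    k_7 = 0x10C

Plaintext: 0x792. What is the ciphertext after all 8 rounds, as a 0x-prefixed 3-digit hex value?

0x17F

s_0 = plaintext = 0x792
s_1 = Round(s_0, k_0) = 0x2EA
s_2 = Round(s_1, k_1) = 0xD89
s_3 = Round(s_2, k_2) = 0x758
s_4 = Round(s_3, k_3) = 0x028
s_5 = Round(s_4, k_4) = 0xECA
s_6 = Round(s_5, k_5) = 0x3AB
s_7 = Round(s_6, k_6) = 0x79E
s_8 = Round(s_7, k_7) = 0x17F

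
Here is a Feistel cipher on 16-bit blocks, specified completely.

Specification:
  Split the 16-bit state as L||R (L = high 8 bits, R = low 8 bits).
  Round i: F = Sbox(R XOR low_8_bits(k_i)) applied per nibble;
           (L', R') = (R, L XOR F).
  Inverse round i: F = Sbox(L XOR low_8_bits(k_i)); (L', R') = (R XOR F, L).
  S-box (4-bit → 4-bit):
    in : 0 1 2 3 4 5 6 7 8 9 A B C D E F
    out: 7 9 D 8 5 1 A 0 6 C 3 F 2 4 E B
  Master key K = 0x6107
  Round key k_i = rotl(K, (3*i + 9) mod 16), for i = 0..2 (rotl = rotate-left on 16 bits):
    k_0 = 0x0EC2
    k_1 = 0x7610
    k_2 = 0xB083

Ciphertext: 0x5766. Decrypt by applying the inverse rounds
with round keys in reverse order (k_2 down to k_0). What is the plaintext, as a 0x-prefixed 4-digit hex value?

s_0 = ciphertext = 0x5766
s_1 = InvRound(s_0, k_2) = 0x2357
s_2 = InvRound(s_1, k_1) = 0xDF23
s_3 = InvRound(s_2, k_0) = 0xB7DF

0xB7DF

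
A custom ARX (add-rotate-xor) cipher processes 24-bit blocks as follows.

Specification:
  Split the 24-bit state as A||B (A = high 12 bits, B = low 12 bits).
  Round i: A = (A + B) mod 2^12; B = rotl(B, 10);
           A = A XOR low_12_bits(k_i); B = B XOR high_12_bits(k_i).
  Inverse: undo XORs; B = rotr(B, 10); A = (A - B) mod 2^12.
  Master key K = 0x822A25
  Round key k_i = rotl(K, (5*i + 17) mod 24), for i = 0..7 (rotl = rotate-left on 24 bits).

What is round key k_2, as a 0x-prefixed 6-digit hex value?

K = 0x822A25
k_0 = rotl(K, (5*0+17) mod 24) = rotl(K, 17) = 0x4B0454
k_1 = rotl(K, (5*1+17) mod 24) = rotl(K, 22) = 0x608A89
k_2 = rotl(K, (5*2+17) mod 24) = rotl(K, 3) = 0x11512C

0x11512C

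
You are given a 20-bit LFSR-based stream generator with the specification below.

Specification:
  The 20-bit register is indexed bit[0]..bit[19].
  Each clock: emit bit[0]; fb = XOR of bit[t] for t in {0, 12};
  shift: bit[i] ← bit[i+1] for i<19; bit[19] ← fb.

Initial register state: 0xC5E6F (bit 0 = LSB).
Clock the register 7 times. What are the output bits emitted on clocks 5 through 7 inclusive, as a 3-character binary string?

reg_0 = 0xC5E6F
clock 1: out=1, reg = 0x62F37
clock 2: out=1, reg = 0xB179B
clock 3: out=1, reg = 0x58BCD
clock 4: out=1, reg = 0xAC5E6
clock 5: out=0, reg = 0x562F3
clock 6: out=1, reg = 0xAB179
clock 7: out=1, reg = 0x558BC

011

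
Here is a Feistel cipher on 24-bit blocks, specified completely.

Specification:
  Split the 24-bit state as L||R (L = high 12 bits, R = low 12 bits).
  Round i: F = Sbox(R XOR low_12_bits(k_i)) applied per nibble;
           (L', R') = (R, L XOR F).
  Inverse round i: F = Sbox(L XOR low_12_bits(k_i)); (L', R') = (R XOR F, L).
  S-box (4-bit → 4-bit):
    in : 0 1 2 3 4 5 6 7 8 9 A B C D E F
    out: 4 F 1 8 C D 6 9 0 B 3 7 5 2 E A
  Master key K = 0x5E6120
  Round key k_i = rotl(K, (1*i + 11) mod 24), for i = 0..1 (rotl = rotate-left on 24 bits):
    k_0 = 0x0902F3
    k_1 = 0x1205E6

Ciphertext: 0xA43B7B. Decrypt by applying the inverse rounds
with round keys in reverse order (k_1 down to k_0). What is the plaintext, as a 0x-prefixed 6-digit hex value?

s_0 = ciphertext = 0xA43B7B
s_1 = InvRound(s_0, k_1) = 0x146A43
s_2 = InvRound(s_1, k_0) = 0x23E146

0x23E146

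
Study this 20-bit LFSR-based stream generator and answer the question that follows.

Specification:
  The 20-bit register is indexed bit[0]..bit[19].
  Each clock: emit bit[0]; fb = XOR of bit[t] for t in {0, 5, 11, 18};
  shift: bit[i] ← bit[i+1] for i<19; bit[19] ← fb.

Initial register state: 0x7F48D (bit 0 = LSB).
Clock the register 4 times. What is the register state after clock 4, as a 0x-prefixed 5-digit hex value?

reg_0 = 0x7F48D
clock 1: out=1, reg = 0x3FA46
clock 2: out=0, reg = 0x9FD23
clock 3: out=1, reg = 0xCFE91
clock 4: out=1, reg = 0xE7F48

0xE7F48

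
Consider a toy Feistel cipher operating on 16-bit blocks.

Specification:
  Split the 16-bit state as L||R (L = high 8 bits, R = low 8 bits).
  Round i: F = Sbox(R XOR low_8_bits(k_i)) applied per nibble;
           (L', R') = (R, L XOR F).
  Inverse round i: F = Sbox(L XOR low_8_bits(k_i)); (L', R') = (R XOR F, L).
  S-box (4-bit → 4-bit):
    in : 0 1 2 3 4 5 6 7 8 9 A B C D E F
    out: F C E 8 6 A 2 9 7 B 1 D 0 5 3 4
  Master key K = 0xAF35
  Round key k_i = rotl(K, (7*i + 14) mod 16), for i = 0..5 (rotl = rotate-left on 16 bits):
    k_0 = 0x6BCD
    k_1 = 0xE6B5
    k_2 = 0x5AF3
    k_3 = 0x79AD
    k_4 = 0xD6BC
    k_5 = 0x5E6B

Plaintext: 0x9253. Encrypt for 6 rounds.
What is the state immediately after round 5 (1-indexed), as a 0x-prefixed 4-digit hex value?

s_0 = plaintext = 0x9253
s_1 = Round(s_0, k_0) = 0x5321
s_2 = Round(s_1, k_1) = 0x21E5
s_3 = Round(s_2, k_2) = 0xE5E3
s_4 = Round(s_3, k_3) = 0xE386
s_5 = Round(s_4, k_4) = 0x8662
s_6 = Round(s_5, k_5) = 0x627D

0x8662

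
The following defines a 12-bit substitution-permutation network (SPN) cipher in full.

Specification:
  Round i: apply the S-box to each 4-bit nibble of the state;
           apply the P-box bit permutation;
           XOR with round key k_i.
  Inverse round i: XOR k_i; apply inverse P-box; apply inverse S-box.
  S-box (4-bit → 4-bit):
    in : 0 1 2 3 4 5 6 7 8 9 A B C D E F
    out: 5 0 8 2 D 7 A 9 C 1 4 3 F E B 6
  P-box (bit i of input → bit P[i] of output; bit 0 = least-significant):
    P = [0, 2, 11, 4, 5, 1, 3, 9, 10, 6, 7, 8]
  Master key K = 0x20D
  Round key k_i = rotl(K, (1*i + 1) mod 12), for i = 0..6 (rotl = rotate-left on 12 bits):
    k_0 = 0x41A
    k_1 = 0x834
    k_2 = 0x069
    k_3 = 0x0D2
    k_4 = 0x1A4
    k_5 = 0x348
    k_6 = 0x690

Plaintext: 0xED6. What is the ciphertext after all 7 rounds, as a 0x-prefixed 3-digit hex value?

0x7E2

s_0 = plaintext = 0xED6
s_1 = Round(s_0, k_0) = 0x344
s_2 = Round(s_1, k_1) = 0x24D
s_3 = Round(s_2, k_2) = 0xB55
s_4 = Round(s_3, k_3) = 0xCBD
s_5 = Round(s_4, k_4) = 0xC52
s_6 = Round(s_5, k_5) = 0x6B2
s_7 = Round(s_6, k_6) = 0x7E2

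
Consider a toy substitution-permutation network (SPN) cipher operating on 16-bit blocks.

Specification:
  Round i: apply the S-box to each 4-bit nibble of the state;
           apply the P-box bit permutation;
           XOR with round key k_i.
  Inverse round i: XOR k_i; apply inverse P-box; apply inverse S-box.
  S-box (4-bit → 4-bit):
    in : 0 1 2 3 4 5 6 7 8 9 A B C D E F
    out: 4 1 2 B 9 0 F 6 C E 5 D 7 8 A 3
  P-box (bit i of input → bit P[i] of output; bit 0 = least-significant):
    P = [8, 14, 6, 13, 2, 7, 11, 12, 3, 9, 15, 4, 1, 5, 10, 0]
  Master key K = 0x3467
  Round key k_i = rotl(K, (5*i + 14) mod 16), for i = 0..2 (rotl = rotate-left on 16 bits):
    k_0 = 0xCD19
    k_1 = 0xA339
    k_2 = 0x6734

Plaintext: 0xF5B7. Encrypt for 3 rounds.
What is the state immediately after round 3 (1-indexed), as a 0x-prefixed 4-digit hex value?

s_0 = plaintext = 0xF5B7
s_1 = Round(s_0, k_0) = 0x957F
s_2 = Round(s_1, k_1) = 0xEE98
s_3 = Round(s_2, k_2) = 0x5DC5

0x5DC5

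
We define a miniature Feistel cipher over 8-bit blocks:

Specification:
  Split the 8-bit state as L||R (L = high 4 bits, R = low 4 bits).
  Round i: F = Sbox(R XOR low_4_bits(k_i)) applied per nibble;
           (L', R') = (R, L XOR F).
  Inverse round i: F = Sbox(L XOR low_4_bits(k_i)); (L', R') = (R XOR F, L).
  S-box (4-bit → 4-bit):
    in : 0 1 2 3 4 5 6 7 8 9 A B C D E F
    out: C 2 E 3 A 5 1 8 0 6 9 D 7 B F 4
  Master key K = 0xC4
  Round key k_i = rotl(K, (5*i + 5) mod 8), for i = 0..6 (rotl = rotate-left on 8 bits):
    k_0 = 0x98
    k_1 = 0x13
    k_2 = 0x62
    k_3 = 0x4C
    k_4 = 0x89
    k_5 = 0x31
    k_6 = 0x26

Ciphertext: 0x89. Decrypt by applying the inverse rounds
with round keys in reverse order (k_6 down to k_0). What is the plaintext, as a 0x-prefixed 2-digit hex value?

s_0 = ciphertext = 0x89
s_1 = InvRound(s_0, k_6) = 0x68
s_2 = InvRound(s_1, k_5) = 0x06
s_3 = InvRound(s_2, k_4) = 0x00
s_4 = InvRound(s_3, k_3) = 0x70
s_5 = InvRound(s_4, k_2) = 0x57
s_6 = InvRound(s_5, k_1) = 0x65
s_7 = InvRound(s_6, k_0) = 0xA6

0xA6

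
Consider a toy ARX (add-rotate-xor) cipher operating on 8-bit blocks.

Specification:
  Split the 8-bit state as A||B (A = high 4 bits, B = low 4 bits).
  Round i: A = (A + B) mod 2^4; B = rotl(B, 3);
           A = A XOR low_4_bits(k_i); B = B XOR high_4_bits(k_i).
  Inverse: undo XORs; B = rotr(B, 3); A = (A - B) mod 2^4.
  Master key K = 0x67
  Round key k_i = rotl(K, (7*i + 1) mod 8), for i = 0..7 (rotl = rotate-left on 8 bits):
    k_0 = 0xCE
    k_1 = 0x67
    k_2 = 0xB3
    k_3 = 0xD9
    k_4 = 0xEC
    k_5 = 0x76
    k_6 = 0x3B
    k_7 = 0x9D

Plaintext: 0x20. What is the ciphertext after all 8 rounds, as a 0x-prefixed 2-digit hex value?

0xD0

s_0 = plaintext = 0x20
s_1 = Round(s_0, k_0) = 0xCC
s_2 = Round(s_1, k_1) = 0xF0
s_3 = Round(s_2, k_2) = 0xCB
s_4 = Round(s_3, k_3) = 0xE0
s_5 = Round(s_4, k_4) = 0x2E
s_6 = Round(s_5, k_5) = 0x60
s_7 = Round(s_6, k_6) = 0xD3
s_8 = Round(s_7, k_7) = 0xD0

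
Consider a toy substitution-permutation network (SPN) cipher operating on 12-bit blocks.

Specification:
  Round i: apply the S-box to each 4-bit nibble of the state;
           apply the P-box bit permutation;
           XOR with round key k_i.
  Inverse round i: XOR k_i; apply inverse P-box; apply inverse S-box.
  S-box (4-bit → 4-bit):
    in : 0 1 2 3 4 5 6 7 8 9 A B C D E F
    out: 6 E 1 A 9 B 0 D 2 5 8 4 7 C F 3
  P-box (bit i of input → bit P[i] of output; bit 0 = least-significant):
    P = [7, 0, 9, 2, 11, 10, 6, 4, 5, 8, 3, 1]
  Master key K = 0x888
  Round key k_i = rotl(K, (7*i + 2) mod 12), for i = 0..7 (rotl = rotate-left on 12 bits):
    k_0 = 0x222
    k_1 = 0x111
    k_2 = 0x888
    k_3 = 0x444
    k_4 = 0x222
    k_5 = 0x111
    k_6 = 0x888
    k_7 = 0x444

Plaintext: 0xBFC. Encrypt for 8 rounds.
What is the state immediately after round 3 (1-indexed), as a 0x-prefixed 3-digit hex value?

0x228

s_0 = plaintext = 0xBFC
s_1 = Round(s_0, k_0) = 0xCAB
s_2 = Round(s_1, k_1) = 0x229
s_3 = Round(s_2, k_2) = 0x228
s_4 = Round(s_3, k_3) = 0xC65
s_5 = Round(s_4, k_4) = 0x38F
s_6 = Round(s_5, k_5) = 0x492
s_7 = Round(s_6, k_6) = 0x06A
s_8 = Round(s_7, k_7) = 0x548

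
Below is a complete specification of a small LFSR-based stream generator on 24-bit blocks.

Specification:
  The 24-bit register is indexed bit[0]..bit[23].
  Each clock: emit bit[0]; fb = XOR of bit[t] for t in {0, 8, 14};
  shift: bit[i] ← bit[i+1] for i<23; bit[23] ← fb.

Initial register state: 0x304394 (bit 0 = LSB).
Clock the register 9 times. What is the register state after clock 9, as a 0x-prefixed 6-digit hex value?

0x8B1821

reg_0 = 0x304394
clock 1: out=0, reg = 0x1821CA
clock 2: out=0, reg = 0x8C10E5
clock 3: out=1, reg = 0xC60872
clock 4: out=0, reg = 0x630439
clock 5: out=1, reg = 0xB1821C
clock 6: out=0, reg = 0x58C10E
clock 7: out=0, reg = 0x2C6087
clock 8: out=1, reg = 0x163043
clock 9: out=1, reg = 0x8B1821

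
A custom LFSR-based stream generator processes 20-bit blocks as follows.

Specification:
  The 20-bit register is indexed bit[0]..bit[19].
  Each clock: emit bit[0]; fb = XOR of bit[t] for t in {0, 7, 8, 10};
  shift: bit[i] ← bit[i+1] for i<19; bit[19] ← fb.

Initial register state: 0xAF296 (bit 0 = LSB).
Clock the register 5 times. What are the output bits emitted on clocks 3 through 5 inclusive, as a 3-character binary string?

reg_0 = 0xAF296
clock 1: out=0, reg = 0xD794B
clock 2: out=1, reg = 0x6BCA5
clock 3: out=1, reg = 0xB5E52
clock 4: out=0, reg = 0xDAF29
clock 5: out=1, reg = 0xED794

101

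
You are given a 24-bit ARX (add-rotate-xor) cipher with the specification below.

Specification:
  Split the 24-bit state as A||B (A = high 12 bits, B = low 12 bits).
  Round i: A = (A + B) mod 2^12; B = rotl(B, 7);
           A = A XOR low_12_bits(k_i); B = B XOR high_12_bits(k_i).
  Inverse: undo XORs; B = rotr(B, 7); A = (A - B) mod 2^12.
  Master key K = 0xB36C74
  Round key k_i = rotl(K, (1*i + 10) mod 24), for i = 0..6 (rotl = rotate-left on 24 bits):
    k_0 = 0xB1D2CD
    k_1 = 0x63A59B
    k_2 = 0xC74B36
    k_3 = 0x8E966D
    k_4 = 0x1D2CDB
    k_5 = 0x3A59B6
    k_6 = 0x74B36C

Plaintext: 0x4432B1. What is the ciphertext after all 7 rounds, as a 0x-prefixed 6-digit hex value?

s_0 = plaintext = 0x4432B1
s_1 = Round(s_0, k_0) = 0x439388
s_2 = Round(s_1, k_1) = 0x25A226
s_3 = Round(s_2, k_2) = 0xFB6F65
s_4 = Round(s_3, k_3) = 0x976A12
s_5 = Round(s_4, k_4) = 0xF53882
s_6 = Round(s_5, k_5) = 0xE632E1
s_7 = Round(s_6, k_6) = 0x2287DC

0x2287DC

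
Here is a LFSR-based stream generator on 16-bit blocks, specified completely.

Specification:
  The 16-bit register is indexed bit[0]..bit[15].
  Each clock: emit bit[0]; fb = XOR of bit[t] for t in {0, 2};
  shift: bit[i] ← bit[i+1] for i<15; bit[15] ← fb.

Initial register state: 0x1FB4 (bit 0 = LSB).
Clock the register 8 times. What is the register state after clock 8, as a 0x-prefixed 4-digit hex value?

0x591F

reg_0 = 0x1FB4
clock 1: out=0, reg = 0x8FDA
clock 2: out=0, reg = 0x47ED
clock 3: out=1, reg = 0x23F6
clock 4: out=0, reg = 0x91FB
clock 5: out=1, reg = 0xC8FD
clock 6: out=1, reg = 0x647E
clock 7: out=0, reg = 0xB23F
clock 8: out=1, reg = 0x591F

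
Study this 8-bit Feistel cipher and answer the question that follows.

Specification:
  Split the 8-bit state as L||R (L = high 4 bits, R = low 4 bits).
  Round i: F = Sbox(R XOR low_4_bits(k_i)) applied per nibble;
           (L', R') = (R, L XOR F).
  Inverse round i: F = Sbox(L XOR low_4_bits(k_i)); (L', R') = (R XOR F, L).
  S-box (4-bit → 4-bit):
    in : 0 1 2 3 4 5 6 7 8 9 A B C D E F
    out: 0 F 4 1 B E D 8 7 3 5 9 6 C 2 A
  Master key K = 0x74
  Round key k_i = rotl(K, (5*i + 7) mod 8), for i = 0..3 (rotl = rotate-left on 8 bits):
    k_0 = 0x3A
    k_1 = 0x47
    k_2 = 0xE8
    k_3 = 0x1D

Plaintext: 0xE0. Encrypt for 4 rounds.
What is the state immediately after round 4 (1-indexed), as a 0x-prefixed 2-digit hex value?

0x9D

s_0 = plaintext = 0xE0
s_1 = Round(s_0, k_0) = 0x0B
s_2 = Round(s_1, k_1) = 0xB6
s_3 = Round(s_2, k_2) = 0x69
s_4 = Round(s_3, k_3) = 0x9D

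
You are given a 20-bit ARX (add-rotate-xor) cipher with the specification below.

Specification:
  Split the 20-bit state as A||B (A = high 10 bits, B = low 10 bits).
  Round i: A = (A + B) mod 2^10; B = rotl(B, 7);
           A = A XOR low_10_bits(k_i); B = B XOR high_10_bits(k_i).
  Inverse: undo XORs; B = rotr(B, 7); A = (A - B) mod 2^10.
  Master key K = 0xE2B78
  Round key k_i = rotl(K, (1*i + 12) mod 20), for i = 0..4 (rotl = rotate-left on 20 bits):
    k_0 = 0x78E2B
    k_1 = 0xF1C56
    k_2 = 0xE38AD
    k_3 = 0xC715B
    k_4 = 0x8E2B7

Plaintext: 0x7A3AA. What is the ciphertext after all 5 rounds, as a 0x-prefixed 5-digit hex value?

s_0 = plaintext = 0x7A3AA
s_1 = Round(s_0, k_0) = 0xEE496
s_2 = Round(s_1, k_1) = 0x064D5
s_3 = Round(s_2, k_2) = 0x10D14
s_4 = Round(s_3, k_3) = 0x0313E
s_5 = Round(s_4, k_4) = 0xFF51F

0xFF51F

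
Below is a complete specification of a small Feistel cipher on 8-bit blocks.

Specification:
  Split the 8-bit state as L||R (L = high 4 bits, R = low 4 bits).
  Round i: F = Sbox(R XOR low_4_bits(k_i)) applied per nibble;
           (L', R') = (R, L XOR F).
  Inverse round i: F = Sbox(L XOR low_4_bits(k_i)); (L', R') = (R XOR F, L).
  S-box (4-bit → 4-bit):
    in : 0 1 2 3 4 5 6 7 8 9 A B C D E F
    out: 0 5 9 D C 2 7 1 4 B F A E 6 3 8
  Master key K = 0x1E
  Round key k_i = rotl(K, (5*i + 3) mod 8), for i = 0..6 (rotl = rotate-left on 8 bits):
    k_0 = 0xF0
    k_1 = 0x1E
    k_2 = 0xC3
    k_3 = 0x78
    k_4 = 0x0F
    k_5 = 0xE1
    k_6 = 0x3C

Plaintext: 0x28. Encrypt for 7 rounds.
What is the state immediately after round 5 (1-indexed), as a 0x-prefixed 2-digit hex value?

0xB2

s_0 = plaintext = 0x28
s_1 = Round(s_0, k_0) = 0x86
s_2 = Round(s_1, k_1) = 0x6C
s_3 = Round(s_2, k_2) = 0xCE
s_4 = Round(s_3, k_3) = 0xEB
s_5 = Round(s_4, k_4) = 0xB2
s_6 = Round(s_5, k_5) = 0x26
s_7 = Round(s_6, k_6) = 0x6D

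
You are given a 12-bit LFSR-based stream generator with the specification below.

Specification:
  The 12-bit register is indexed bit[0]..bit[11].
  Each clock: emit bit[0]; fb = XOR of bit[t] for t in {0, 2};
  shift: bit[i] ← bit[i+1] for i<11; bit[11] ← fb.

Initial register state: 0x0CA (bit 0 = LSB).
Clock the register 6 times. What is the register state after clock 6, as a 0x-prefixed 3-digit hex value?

0xE03

reg_0 = 0x0CA
clock 1: out=0, reg = 0x065
clock 2: out=1, reg = 0x032
clock 3: out=0, reg = 0x019
clock 4: out=1, reg = 0x80C
clock 5: out=0, reg = 0xC06
clock 6: out=0, reg = 0xE03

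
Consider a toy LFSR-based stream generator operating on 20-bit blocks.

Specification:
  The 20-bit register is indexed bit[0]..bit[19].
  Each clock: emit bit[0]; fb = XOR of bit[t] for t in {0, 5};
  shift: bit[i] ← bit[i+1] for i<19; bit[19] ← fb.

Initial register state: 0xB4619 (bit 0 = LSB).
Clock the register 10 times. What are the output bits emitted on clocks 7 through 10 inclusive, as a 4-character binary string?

0001

reg_0 = 0xB4619
clock 1: out=1, reg = 0xDA30C
clock 2: out=0, reg = 0x6D186
clock 3: out=0, reg = 0x368C3
clock 4: out=1, reg = 0x9B461
clock 5: out=1, reg = 0x4DA30
clock 6: out=0, reg = 0xA6D18
clock 7: out=0, reg = 0x5368C
clock 8: out=0, reg = 0x29B46
clock 9: out=0, reg = 0x14DA3
clock 10: out=1, reg = 0x0A6D1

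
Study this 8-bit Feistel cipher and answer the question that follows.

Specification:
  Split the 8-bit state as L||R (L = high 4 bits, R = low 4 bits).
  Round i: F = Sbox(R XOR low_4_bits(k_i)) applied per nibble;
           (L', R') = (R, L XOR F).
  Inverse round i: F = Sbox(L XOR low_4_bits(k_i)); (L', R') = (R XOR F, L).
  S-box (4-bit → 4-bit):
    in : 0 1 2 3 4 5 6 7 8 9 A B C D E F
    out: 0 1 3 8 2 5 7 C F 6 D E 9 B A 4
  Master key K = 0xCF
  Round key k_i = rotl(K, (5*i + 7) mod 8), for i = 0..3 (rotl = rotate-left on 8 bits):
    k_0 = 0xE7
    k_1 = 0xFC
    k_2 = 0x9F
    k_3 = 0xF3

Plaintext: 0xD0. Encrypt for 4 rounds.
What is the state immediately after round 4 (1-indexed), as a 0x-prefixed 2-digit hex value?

0x3B

s_0 = plaintext = 0xD0
s_1 = Round(s_0, k_0) = 0x01
s_2 = Round(s_1, k_1) = 0x1B
s_3 = Round(s_2, k_2) = 0xB3
s_4 = Round(s_3, k_3) = 0x3B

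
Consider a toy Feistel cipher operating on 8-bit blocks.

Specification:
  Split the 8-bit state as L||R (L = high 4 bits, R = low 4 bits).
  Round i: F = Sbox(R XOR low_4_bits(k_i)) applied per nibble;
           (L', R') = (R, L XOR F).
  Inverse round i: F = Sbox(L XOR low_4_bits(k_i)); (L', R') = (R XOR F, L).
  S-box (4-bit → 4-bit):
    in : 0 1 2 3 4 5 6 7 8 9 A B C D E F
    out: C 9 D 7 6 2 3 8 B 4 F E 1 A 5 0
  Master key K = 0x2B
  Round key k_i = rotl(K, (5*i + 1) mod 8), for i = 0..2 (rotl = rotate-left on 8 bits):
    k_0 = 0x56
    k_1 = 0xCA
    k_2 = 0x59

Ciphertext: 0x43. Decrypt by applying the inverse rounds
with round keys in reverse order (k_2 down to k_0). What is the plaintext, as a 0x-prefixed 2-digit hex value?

s_0 = ciphertext = 0x43
s_1 = InvRound(s_0, k_2) = 0x94
s_2 = InvRound(s_1, k_1) = 0x39
s_3 = InvRound(s_2, k_0) = 0xB3

0xB3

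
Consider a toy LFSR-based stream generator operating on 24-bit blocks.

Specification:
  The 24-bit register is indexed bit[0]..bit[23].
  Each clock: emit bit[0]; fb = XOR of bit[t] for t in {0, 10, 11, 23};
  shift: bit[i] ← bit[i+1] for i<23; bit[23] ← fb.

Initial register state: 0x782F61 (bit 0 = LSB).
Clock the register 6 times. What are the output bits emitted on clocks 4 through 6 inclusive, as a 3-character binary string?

reg_0 = 0x782F61
clock 1: out=1, reg = 0xBC17B0
clock 2: out=0, reg = 0x5E0BD8
clock 3: out=0, reg = 0xAF05EC
clock 4: out=0, reg = 0x5782F6
clock 5: out=0, reg = 0x2BC17B
clock 6: out=1, reg = 0x95E0BD

001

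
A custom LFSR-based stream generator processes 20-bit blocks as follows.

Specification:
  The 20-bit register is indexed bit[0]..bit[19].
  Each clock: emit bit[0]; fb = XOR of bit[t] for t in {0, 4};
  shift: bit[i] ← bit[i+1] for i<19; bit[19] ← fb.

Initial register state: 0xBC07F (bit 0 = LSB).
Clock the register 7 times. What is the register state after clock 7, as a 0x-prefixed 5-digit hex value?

0xF1780

reg_0 = 0xBC07F
clock 1: out=1, reg = 0x5E03F
clock 2: out=1, reg = 0x2F01F
clock 3: out=1, reg = 0x1780F
clock 4: out=1, reg = 0x8BC07
clock 5: out=1, reg = 0xC5E03
clock 6: out=1, reg = 0xE2F01
clock 7: out=1, reg = 0xF1780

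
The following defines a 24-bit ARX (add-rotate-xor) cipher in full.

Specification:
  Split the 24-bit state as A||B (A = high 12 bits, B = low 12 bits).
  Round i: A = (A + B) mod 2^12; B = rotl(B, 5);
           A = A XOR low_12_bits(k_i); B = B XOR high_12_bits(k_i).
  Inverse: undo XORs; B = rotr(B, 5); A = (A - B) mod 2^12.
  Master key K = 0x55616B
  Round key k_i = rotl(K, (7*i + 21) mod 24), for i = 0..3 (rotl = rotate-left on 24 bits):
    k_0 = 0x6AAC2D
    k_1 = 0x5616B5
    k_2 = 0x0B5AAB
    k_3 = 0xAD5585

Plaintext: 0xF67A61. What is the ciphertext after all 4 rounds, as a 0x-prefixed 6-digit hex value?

s_0 = plaintext = 0xF67A61
s_1 = Round(s_0, k_0) = 0x5E5A9E
s_2 = Round(s_1, k_1) = 0x6366B4
s_3 = Round(s_2, k_2) = 0x641638
s_4 = Round(s_3, k_3) = 0x9FCDD9

0x9FCDD9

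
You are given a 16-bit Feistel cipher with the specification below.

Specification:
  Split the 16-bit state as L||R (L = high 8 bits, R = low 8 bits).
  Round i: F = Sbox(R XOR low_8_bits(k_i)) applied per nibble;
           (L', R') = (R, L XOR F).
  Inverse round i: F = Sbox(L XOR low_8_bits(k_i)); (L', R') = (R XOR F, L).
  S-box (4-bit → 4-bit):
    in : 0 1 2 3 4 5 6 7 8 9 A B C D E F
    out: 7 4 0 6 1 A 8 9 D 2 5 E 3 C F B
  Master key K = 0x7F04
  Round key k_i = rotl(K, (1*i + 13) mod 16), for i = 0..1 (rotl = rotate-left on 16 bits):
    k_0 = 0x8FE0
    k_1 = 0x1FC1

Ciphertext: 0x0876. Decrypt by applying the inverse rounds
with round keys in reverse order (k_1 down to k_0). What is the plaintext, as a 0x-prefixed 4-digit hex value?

0x5944

s_0 = ciphertext = 0x0876
s_1 = InvRound(s_0, k_1) = 0x4408
s_2 = InvRound(s_1, k_0) = 0x5944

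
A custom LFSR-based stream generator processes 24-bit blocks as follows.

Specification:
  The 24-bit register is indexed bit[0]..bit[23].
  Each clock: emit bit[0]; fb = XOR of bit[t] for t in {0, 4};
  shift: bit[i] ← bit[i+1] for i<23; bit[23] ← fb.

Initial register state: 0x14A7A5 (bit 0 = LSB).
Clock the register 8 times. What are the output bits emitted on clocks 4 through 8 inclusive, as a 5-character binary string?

00101

reg_0 = 0x14A7A5
clock 1: out=1, reg = 0x8A53D2
clock 2: out=0, reg = 0xC529E9
clock 3: out=1, reg = 0xE294F4
clock 4: out=0, reg = 0xF14A7A
clock 5: out=0, reg = 0xF8A53D
clock 6: out=1, reg = 0x7C529E
clock 7: out=0, reg = 0xBE294F
clock 8: out=1, reg = 0xDF14A7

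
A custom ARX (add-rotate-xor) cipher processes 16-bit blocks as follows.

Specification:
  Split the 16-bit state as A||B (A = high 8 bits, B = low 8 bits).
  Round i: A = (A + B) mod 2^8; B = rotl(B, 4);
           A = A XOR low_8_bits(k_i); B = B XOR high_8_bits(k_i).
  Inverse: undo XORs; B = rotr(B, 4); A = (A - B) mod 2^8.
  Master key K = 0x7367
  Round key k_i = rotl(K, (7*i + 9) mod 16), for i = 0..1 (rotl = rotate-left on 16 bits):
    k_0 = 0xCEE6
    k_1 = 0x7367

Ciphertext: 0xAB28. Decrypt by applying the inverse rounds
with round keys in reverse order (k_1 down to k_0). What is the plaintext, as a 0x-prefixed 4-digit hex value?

s_0 = ciphertext = 0xAB28
s_1 = InvRound(s_0, k_1) = 0x17B5
s_2 = InvRound(s_1, k_0) = 0x3AB7

0x3AB7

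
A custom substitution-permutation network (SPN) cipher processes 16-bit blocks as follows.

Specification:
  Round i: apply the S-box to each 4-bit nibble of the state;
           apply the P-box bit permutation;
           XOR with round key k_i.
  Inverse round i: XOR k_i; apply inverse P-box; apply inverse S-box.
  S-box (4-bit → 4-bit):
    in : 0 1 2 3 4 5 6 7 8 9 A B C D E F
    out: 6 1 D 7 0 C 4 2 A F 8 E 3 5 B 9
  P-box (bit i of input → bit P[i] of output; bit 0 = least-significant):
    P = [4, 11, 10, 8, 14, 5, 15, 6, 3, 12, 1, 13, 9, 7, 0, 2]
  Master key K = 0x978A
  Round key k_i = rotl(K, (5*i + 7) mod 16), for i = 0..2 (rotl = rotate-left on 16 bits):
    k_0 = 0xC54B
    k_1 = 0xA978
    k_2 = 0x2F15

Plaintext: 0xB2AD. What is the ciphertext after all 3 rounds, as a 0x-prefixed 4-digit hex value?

0xDF76

s_0 = plaintext = 0xB2AD
s_1 = Round(s_0, k_0) = 0xE194
s_2 = Round(s_1, k_1) = 0x6B94
s_3 = Round(s_2, k_2) = 0xDF76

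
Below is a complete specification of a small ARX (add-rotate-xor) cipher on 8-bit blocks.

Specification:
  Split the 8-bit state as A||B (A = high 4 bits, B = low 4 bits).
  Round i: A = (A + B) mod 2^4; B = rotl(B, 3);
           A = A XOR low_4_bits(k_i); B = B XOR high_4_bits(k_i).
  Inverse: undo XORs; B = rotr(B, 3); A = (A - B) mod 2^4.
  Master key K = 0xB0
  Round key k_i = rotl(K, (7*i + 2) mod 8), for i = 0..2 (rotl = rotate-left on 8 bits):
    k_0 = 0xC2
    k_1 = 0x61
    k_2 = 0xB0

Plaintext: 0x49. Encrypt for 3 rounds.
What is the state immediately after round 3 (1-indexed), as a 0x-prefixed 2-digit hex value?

s_0 = plaintext = 0x49
s_1 = Round(s_0, k_0) = 0xF0
s_2 = Round(s_1, k_1) = 0xE6
s_3 = Round(s_2, k_2) = 0x48

0x48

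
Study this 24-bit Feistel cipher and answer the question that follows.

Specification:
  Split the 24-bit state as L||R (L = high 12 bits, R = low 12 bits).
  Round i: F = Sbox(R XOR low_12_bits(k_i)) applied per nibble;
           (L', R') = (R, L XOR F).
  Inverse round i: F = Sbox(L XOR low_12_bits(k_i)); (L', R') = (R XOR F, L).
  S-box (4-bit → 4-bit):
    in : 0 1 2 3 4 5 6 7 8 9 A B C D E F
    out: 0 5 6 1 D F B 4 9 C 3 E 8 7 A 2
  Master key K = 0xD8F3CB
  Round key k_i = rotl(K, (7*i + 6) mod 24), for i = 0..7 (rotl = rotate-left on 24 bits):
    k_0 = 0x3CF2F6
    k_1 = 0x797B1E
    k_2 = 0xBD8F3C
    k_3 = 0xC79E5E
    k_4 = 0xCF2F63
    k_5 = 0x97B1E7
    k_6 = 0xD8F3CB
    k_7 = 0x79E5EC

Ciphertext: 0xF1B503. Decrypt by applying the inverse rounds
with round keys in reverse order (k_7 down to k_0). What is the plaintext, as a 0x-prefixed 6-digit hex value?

0x662C7F

s_0 = ciphertext = 0xF1B503
s_1 = InvRound(s_0, k_7) = 0x627F1B
s_2 = InvRound(s_1, k_6) = 0x0B3627
s_3 = InvRound(s_2, k_5) = 0x3DA0B3
s_4 = InvRound(s_3, k_4) = 0x85F3DA
s_5 = InvRound(s_4, k_3) = 0x8DF85F
s_6 = InvRound(s_5, k_2) = 0xCFE8DF
s_7 = InvRound(s_6, k_1) = 0xC7FCFE
s_8 = InvRound(s_7, k_0) = 0x662C7F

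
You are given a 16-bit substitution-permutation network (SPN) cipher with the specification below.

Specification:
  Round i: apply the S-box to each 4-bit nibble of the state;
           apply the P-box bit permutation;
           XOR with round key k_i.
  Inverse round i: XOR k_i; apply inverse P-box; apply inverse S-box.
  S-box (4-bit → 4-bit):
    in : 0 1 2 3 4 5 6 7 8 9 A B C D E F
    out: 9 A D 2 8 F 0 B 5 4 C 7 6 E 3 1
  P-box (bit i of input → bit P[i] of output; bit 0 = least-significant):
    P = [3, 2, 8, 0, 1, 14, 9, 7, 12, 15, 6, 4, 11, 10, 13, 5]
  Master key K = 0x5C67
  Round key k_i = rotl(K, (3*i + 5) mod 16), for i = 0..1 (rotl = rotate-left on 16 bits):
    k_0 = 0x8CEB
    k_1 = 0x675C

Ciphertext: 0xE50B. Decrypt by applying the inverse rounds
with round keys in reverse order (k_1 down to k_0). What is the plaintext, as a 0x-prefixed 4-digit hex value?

0xACE8

s_0 = ciphertext = 0xE50B
s_1 = InvRound(s_0, k_1) = 0x6D81
s_2 = InvRound(s_1, k_0) = 0xACE8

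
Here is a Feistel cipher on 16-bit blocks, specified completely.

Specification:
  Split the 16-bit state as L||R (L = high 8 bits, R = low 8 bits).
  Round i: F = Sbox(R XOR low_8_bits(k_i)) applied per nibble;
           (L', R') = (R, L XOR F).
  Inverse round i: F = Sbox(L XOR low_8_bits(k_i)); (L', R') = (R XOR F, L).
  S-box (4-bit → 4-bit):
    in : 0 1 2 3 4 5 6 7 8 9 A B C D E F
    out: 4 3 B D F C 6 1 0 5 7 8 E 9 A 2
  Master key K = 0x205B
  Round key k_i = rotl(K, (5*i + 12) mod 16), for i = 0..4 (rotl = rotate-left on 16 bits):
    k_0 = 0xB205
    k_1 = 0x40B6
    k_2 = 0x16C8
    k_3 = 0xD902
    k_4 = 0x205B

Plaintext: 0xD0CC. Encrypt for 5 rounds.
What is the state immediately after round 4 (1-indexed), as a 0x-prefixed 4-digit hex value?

s_0 = plaintext = 0xD0CC
s_1 = Round(s_0, k_0) = 0xCC35
s_2 = Round(s_1, k_1) = 0x35C1
s_3 = Round(s_2, k_2) = 0xC170
s_4 = Round(s_3, k_3) = 0x70DA
s_5 = Round(s_4, k_4) = 0xDA73

0x70DA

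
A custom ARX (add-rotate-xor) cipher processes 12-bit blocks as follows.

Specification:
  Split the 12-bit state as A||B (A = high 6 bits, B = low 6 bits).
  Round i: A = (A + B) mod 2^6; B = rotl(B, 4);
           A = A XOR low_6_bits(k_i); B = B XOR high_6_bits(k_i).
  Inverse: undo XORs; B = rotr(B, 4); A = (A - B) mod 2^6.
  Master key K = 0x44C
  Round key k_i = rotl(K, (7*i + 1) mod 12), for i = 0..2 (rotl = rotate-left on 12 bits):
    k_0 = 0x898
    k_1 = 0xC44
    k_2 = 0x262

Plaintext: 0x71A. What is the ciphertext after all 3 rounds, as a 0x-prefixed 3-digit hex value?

s_0 = plaintext = 0x71A
s_1 = Round(s_0, k_0) = 0xB84
s_2 = Round(s_1, k_1) = 0xDB0
s_3 = Round(s_2, k_2) = 0x105

0x105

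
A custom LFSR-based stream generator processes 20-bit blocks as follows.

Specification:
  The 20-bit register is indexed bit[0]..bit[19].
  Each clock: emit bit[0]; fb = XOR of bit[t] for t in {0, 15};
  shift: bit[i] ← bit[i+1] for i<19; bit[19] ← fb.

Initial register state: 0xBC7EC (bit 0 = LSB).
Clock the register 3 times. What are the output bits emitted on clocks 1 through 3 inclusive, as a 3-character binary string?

001

reg_0 = 0xBC7EC
clock 1: out=0, reg = 0xDE3F6
clock 2: out=0, reg = 0xEF1FB
clock 3: out=1, reg = 0x778FD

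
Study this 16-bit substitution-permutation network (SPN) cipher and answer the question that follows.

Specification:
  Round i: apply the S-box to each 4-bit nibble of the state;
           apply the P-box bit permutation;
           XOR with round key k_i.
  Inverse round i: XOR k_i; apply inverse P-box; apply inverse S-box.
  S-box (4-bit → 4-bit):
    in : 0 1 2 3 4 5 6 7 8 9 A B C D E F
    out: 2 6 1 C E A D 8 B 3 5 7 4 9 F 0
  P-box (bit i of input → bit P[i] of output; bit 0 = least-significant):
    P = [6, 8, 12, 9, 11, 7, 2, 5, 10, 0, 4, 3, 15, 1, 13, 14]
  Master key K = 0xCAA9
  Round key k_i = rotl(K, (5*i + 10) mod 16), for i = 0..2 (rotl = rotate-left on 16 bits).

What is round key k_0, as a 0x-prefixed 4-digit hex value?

K = 0xCAA9
k_0 = rotl(K, (5*0+10) mod 16) = rotl(K, 10) = 0xA72A

0xA72A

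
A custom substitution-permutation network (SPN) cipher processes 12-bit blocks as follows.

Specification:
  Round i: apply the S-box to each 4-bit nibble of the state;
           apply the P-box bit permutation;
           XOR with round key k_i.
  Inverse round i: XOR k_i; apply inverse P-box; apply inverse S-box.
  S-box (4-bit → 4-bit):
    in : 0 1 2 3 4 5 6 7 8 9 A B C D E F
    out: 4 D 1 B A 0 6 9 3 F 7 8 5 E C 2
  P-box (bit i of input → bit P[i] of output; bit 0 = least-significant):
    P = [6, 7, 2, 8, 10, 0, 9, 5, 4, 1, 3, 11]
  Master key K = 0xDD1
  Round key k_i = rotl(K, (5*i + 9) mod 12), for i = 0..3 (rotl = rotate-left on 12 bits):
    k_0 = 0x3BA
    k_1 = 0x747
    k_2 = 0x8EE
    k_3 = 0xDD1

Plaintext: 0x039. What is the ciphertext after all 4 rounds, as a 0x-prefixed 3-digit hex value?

s_0 = plaintext = 0x039
s_1 = Round(s_0, k_0) = 0x657
s_2 = Round(s_1, k_1) = 0x60D
s_3 = Round(s_2, k_2) = 0xB60
s_4 = Round(s_3, k_3) = 0x7D4

0x7D4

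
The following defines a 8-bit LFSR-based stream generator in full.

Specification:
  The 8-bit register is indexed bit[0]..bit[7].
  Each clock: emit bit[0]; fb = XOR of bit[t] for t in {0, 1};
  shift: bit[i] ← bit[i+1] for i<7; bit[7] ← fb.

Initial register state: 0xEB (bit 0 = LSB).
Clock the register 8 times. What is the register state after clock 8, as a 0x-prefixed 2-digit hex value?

0x9E

reg_0 = 0xEB
clock 1: out=1, reg = 0x75
clock 2: out=1, reg = 0xBA
clock 3: out=0, reg = 0xDD
clock 4: out=1, reg = 0xEE
clock 5: out=0, reg = 0xF7
clock 6: out=1, reg = 0x7B
clock 7: out=1, reg = 0x3D
clock 8: out=1, reg = 0x9E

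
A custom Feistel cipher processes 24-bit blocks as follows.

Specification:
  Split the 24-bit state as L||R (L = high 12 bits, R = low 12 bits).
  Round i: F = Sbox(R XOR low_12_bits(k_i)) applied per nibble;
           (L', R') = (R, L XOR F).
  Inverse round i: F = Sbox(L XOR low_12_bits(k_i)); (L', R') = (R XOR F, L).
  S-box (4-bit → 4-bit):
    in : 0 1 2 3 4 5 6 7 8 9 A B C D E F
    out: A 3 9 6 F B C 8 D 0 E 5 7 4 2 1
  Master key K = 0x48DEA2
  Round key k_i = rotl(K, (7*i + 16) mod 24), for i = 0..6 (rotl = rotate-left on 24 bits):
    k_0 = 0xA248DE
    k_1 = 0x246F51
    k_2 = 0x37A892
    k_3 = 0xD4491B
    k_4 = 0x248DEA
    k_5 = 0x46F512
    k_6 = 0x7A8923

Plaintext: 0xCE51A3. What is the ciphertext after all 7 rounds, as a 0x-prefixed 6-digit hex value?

s_0 = plaintext = 0xCE51A3
s_1 = Round(s_0, k_0) = 0x1A3C61
s_2 = Round(s_1, k_1) = 0xC617C9
s_3 = Round(s_2, k_2) = 0x7C9DD4
s_4 = Round(s_3, k_3) = 0xDD48B8
s_5 = Round(s_4, k_4) = 0x8B866D
s_6 = Round(s_5, k_5) = 0x66DE39
s_7 = Round(s_6, k_6) = 0xE39E53

0xE39E53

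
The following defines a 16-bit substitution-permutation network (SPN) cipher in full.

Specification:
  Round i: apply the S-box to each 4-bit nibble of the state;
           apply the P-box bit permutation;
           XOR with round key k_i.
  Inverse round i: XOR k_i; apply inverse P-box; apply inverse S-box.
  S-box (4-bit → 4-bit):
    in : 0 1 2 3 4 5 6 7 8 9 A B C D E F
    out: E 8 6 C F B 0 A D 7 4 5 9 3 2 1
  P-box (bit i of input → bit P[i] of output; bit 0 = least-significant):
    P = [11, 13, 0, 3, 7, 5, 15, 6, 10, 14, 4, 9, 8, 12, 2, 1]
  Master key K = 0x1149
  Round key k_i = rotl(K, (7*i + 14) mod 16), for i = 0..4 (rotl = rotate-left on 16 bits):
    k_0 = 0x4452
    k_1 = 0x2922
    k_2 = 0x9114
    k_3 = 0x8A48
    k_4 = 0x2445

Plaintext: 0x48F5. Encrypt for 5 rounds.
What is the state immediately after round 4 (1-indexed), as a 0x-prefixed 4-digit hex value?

0x17E9

s_0 = plaintext = 0x48F5
s_1 = Round(s_0, k_0) = 0x7BCC
s_2 = Round(s_1, k_1) = 0x35F8
s_3 = Round(s_2, k_2) = 0xDF9B
s_4 = Round(s_3, k_3) = 0x17E9
s_5 = Round(s_4, k_4) = 0x4E66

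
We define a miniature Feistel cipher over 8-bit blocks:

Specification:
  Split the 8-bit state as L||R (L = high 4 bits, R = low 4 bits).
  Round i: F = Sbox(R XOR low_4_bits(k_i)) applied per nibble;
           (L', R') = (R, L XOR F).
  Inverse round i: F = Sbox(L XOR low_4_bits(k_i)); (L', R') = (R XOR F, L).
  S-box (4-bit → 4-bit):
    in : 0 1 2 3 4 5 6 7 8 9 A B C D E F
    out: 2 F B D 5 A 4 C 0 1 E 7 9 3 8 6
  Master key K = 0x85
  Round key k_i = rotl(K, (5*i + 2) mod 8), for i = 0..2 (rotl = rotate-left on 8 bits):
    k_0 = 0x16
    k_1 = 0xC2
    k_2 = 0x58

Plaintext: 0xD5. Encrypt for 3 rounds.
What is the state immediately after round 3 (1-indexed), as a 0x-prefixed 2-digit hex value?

s_0 = plaintext = 0xD5
s_1 = Round(s_0, k_0) = 0x50
s_2 = Round(s_1, k_1) = 0x0E
s_3 = Round(s_2, k_2) = 0xE4

0xE4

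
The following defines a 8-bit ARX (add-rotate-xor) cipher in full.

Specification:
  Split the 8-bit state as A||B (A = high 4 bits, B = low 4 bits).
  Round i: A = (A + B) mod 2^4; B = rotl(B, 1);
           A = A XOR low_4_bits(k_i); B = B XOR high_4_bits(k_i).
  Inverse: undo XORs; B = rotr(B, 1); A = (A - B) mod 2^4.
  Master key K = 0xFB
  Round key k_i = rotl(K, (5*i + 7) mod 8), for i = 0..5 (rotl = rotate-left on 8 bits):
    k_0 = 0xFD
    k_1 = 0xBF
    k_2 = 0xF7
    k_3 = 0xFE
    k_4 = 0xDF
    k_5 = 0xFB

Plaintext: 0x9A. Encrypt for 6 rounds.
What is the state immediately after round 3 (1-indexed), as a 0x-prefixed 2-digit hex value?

0x22

s_0 = plaintext = 0x9A
s_1 = Round(s_0, k_0) = 0xEA
s_2 = Round(s_1, k_1) = 0x7E
s_3 = Round(s_2, k_2) = 0x22
s_4 = Round(s_3, k_3) = 0xAB
s_5 = Round(s_4, k_4) = 0xAA
s_6 = Round(s_5, k_5) = 0xFA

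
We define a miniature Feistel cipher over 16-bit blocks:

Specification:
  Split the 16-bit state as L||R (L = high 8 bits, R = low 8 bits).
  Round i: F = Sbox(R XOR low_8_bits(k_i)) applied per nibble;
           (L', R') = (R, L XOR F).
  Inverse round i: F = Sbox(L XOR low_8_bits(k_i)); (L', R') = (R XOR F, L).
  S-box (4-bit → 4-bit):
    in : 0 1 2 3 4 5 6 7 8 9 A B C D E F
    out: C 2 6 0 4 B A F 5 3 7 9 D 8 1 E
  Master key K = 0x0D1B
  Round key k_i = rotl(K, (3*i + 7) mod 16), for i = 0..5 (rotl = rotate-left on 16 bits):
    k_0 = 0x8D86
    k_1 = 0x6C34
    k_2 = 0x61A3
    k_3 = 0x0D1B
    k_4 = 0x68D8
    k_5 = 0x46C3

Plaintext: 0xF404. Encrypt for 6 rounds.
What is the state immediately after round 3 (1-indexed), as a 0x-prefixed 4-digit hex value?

0x3E9A

s_0 = plaintext = 0xF404
s_1 = Round(s_0, k_0) = 0x04A2
s_2 = Round(s_1, k_1) = 0xA23E
s_3 = Round(s_2, k_2) = 0x3E9A
s_4 = Round(s_3, k_3) = 0x9A6C
s_5 = Round(s_4, k_4) = 0x6C0E
s_6 = Round(s_5, k_5) = 0x0EB4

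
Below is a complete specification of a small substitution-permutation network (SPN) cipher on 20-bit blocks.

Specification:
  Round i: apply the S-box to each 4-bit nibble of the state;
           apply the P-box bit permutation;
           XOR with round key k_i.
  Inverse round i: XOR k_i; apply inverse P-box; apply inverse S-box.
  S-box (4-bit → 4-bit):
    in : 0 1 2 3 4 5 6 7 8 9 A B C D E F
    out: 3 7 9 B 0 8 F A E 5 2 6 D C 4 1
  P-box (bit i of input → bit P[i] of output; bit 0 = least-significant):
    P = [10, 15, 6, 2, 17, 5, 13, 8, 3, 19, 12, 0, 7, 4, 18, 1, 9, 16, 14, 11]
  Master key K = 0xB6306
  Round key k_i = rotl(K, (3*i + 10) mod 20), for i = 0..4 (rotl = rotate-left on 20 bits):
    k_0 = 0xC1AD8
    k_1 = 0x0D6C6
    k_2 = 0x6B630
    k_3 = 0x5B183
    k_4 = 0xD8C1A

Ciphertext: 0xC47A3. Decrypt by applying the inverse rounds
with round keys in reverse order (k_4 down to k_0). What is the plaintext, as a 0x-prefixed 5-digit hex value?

s_0 = ciphertext = 0xC47A3
s_1 = InvRound(s_0, k_4) = 0x6027A
s_2 = InvRound(s_1, k_3) = 0x00C6B
s_3 = InvRound(s_2, k_2) = 0x28C9B
s_4 = InvRound(s_3, k_1) = 0xCACFD
s_5 = InvRound(s_4, k_0) = 0xF4DB3

0xF4DB3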